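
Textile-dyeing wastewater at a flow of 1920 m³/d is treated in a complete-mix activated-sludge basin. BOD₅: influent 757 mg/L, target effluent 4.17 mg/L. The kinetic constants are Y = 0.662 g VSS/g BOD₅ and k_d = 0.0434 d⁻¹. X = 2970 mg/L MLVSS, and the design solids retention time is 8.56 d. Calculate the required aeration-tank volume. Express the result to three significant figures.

Steady-state biomass mass balance: V·X·(1 + k_d·θ_c) = Y·Q·(S₀ − S)·θ_c, so V = 0.662 × 1920 × (757 − 4.17) × 8.56 / [2970 × (1 + 0.0434 × 8.56)] = 8.19×10^6 / 4073 = 2011 m³.

V ≈ 2010 m³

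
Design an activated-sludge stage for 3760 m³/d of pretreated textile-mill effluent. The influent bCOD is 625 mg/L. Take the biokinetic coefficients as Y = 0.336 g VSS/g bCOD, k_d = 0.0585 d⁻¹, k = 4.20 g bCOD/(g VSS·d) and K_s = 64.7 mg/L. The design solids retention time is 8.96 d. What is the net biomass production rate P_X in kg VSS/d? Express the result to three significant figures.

Effluent substrate depends only on kinetics and SRT: S = K_s(1 + k_d θ_c) / [θ_c(Yk − k_d) − 1] = 64.7 × (1 + 0.0585 × 8.96) / [8.96 × (0.336 × 4.20 − 0.0585) − 1] = 98.61 / 11.12 = 8.868 mg/L.
Observed yield with endogenous decay: Y_obs = Y / (1 + k_d·θ_c) = 0.336 / (1 + 0.0585 × 8.96) = 0.336 / 1.524 = 0.2204 g VSS/g bCOD.
Mass of bCOD removed per day: Q(S₀ − S) = 3760 × 616.1 g/m³ = 2317 kg/d.
P_X = Y_obs · Q(S₀ − S) = 0.2204 × 2317 = 510.7 kg VSS/d.

P_X ≈ 511 kg VSS/d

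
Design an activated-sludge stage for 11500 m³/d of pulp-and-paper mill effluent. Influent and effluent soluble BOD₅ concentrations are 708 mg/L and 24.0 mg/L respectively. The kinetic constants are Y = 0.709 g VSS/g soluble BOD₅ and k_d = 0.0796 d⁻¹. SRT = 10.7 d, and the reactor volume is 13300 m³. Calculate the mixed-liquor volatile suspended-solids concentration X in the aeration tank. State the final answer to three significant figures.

X ≈ 2420 mg/L

From V·X·(1 + k_d·θ_c) = Y·Q·(S₀ − S)·θ_c: X = 0.709 × 11500 × (708 − 24.0) × 10.7 / [13300 × (1 + 0.0796 × 10.7)] = 2423 mg/L.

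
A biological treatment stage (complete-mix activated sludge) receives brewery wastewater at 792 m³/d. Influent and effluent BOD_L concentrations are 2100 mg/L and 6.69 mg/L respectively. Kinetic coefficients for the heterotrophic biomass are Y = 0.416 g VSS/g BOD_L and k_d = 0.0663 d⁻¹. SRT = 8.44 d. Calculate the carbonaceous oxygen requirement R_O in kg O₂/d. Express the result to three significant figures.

R_O ≈ 1030 kg O₂/d

Y_obs = Y / (1 + k_d θ_c) = 0.416 / (1 + 0.0663 × 8.44) = 0.416 / 1.560 = 0.2667.
Mass of BOD_L removed per day: Q(S₀ − S) = 792 × 2093 g/m³ = 1658 kg/d.
Net sludge production P_X = 0.2667 × 1658 = 442.2 kg VSS/d.
R_O = Q·(S₀ − S) − 1.42·P_X = 1658 − 1.42 × 442.2 = 1030 kg O₂/d.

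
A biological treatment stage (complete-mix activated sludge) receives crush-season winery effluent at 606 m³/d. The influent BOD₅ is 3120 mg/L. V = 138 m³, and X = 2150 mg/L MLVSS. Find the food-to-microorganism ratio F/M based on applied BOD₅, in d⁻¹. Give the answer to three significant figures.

F/M ≈ 6.37 d⁻¹

F/M = applied load / biomass = Q·S₀/(V·X) = 606 × 3120 / (138.0 × 2150) = 6.372 d⁻¹.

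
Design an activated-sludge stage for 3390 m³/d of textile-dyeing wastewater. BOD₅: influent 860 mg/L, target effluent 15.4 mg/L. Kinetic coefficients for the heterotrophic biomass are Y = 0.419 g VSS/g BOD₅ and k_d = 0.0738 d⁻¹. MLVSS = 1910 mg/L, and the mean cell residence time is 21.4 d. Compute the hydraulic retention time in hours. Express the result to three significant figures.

From the SRT design equation V = Y Q (S₀−S) θ_c / [X (1 + k_d θ_c)] = 0.419 × 3390 × (860 − 15.4) × 21.4 / [1910 × (1 + 0.0738 × 21.4)] = 2.57×10^7 / 4927 = 5211 m³.
HRT = V/Q = 5211 m³ / 3390 m³·d⁻¹ = 1.537 d × 24 = 36.89 h.

τ ≈ 36.9 h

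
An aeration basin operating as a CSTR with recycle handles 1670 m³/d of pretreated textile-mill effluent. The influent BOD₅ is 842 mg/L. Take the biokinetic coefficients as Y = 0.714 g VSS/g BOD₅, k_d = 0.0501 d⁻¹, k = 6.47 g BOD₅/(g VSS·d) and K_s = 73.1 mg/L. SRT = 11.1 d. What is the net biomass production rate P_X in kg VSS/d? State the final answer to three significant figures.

Effluent substrate depends only on kinetics and SRT: S = K_s(1 + k_d θ_c) / [θ_c(Yk − k_d) − 1] = 73.1 × (1 + 0.0501 × 11.1) / [11.1 × (0.714 × 6.47 − 0.0501) − 1] = 113.8 / 49.72 = 2.288 mg/L.
Y_obs = Y / (1 + k_d θ_c) = 0.714 / (1 + 0.0501 × 11.1) = 0.714 / 1.556 = 0.4588.
Q·(S₀ − S) = 1670 × (842 − 2.29) × 10⁻³ = 1402 kg/d removed.
So the net sludge growth is P_X = 0.4588 × 1402 = 643.4 kg VSS/d.

P_X ≈ 643 kg VSS/d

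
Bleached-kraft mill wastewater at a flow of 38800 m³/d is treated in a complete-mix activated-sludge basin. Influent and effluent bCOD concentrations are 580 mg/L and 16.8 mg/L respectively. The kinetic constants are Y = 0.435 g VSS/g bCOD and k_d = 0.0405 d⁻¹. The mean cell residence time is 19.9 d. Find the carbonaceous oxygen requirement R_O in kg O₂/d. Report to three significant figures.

Y_obs = Y / (1 + k_d θ_c) = 0.435 / (1 + 0.0405 × 19.9) = 0.435 / 1.806 = 0.2409.
Mass of bCOD removed per day: Q(S₀ − S) = 38800 × 563.2 g/m³ = 21852 kg/d.
Net sludge production P_X = 0.2409 × 21852 = 5264 kg VSS/d.
Carbonaceous O₂ demand = substrate oxidised − cell-mass equivalent = 21852 − 1.42 × 5264 = 14378 kg O₂/d.

R_O ≈ 14400 kg O₂/d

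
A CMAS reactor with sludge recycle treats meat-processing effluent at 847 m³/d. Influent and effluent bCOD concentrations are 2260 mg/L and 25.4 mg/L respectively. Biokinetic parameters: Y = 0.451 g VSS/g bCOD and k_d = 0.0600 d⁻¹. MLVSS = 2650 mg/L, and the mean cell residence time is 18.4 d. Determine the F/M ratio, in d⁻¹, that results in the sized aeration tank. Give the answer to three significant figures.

Rearranging the biomass balance for a CMAS with decay, V = Y·Q·ΔS·θ_c / [X·(1+k_d θ_c)] = 0.451 × 847 × (2260 − 25.4) × 18.4 / [2650 × (1 + 0.0600 × 18.4)] = 1.57×10^7 / 5576 = 2817 m³.
F/M = Q·S₀ / (V·X) = 847 × 2260 / (2817 × 2650) = 0.2564 g bCOD·(g VSS·d)⁻¹.

F/M ≈ 0.256 d⁻¹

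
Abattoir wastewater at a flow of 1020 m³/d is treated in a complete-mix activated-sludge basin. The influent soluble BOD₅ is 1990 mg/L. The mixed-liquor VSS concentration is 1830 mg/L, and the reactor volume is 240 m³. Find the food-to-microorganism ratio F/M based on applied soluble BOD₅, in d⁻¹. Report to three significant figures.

Food-to-microorganism ratio F/M = Q S₀ / (V X) = 1020 × 1990 / (240.0 × 1830) = 4.622 d⁻¹.

F/M ≈ 4.62 d⁻¹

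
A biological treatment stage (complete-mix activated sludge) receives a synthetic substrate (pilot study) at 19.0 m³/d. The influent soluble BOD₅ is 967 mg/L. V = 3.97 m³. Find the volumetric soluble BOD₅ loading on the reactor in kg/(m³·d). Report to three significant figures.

L_v ≈ 4.63 kg soluble BOD₅/(m³·d)

L_v = Q S₀ / V = 19.0 × 967 × 10⁻³ / 3.970 = 4.628 kg/(m³·d).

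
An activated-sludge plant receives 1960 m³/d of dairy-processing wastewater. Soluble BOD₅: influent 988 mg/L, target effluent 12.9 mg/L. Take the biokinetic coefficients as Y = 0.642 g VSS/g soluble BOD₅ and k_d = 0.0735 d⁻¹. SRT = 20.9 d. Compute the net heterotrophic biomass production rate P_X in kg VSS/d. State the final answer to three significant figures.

Y_obs = Y / (1 + k_d θ_c) = 0.642 / (1 + 0.0735 × 20.9) = 0.642 / 2.536 = 0.2531.
Substrate removed = Q·(S₀ − S) = 1960 m³/d × (988 − 12.9) g/m³ = 1.91×10^6 g/d = 1911 kg/d.
Net biomass production P_X = Y_obs × Q·(S₀ − S) = 0.2531 × 1911 = 483.8 kg VSS/d.

P_X ≈ 484 kg VSS/d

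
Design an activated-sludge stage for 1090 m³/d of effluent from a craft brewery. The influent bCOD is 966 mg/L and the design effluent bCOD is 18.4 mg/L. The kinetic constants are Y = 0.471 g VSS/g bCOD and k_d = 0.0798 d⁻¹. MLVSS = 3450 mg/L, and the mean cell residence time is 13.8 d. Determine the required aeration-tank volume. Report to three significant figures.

V ≈ 926 m³

Rearranging the biomass balance for a CMAS with decay, V = Y·Q·ΔS·θ_c / [X·(1+k_d θ_c)] = 0.471 × 1090 × (966 − 18.4) × 13.8 / [3450 × (1 + 0.0798 × 13.8)] = 6.71×10^6 / 7249 = 926.1 m³.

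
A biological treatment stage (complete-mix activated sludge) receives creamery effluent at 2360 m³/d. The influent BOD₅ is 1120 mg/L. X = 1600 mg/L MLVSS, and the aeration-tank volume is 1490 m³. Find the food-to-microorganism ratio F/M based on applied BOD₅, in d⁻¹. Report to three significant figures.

F/M ≈ 1.11 d⁻¹

F/M = applied load / biomass = Q·S₀/(V·X) = 2360 × 1120 / (1490 × 1600) = 1.109 d⁻¹.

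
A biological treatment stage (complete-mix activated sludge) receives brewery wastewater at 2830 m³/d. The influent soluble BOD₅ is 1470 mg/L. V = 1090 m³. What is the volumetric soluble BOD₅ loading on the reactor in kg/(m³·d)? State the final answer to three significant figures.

L_v ≈ 3.82 kg soluble BOD₅/(m³·d)

Applied soluble BOD₅ load per unit volume = Q·S₀/V = (2830 × 1470/1000)/1090 = 3.817 kg soluble BOD₅·m⁻³·d⁻¹.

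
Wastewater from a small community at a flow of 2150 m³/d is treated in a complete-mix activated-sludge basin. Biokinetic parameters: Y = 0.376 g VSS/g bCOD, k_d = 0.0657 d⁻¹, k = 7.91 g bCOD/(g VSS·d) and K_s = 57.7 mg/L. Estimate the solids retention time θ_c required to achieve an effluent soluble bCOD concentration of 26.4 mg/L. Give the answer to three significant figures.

θ_c ≈ 1.15 d

Specific growth rate at S = 26.4 mg/L: μ = YkS/(K_s+S) = 0.376·7.91·26.4/(57.7+26.4) = 0.9336 d⁻¹.
1/θ_c = 0.9336 − 0.0657 = 0.8679 d⁻¹, so θ_c = 1.152 d.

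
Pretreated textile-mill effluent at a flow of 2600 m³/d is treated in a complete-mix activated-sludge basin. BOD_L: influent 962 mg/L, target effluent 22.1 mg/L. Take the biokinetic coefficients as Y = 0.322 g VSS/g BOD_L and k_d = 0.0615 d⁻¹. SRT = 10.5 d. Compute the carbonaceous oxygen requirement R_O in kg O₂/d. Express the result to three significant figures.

R_O ≈ 1760 kg O₂/d

Observed yield with endogenous decay: Y_obs = Y / (1 + k_d·θ_c) = 0.322 / (1 + 0.0615 × 10.5) = 0.322 / 1.646 = 0.1957 g VSS/g BOD_L.
Mass of BOD_L removed per day: Q(S₀ − S) = 2600 × 939.9 g/m³ = 2444 kg/d.
Net sludge production P_X = 0.1957 × 2444 = 478.1 kg VSS/d.
R_O = Q·(S₀ − S) − 1.42·P_X = 2444 − 1.42 × 478.1 = 1765 kg O₂/d.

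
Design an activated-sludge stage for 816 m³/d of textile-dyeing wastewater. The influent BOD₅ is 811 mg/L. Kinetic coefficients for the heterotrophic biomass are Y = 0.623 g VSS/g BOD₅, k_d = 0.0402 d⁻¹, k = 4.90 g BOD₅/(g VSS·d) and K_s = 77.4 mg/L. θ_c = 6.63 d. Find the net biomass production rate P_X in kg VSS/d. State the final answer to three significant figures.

P_X ≈ 323 kg VSS/d

For a completely mixed reactor with recycle the Lawrence–McCarty relation gives S = K_s·(1 + k_d·θ_c) / [θ_c·(Y·k − k_d) − 1] = 77.4 × (1 + 0.0402 × 6.63) / [6.63 × (0.623 × 4.90 − 0.0402) − 1] = 98.03 / 18.97 = 5.167 mg/L.
Correct the yield for decay: Y_obs = Y/(1 + k_d θ_c) = 0.623 / (1 + 0.0402 × 6.63) = 0.623 / 1.267 = 0.4919.
Q·(S₀ − S) = 816 × (811 − 5.17) × 10⁻³ = 657.6 kg/d removed.
Biomass produced: P_X = Y_obs·Q·ΔS = 0.4919 × 657.6 ≈ 323.5 kg VSS/d.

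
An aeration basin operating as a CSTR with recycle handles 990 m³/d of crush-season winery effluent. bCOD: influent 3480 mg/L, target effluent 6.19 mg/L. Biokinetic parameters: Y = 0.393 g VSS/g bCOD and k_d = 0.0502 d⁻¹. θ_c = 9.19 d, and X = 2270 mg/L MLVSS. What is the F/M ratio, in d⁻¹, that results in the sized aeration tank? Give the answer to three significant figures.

F/M ≈ 0.405 d⁻¹

From the SRT design equation V = Y Q (S₀−S) θ_c / [X (1 + k_d θ_c)] = 0.393 × 990 × (3480 − 6.19) × 9.19 / [2270 × (1 + 0.0502 × 9.19)] = 1.24×10^7 / 3317 = 3744 m³.
Food-to-microorganism ratio F/M = Q S₀ / (V X) = 990 × 3480 / (3744 × 2270) = 0.4053 d⁻¹.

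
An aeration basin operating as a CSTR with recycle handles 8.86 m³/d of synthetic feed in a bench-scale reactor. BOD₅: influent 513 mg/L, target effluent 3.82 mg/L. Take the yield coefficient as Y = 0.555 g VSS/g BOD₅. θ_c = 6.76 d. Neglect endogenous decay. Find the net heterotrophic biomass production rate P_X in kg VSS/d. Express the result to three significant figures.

With endogenous decay neglected, the observed yield equals the true yield: Y_obs = Y = 0.555 g VSS/g BOD₅.
Mass of BOD₅ removed per day: Q(S₀ − S) = 8.86 × 509.2 g/m³ = 4.511 kg/d.
P_X = Y_obs · Q(S₀ − S) = 0.5550 × 4.511 = 2.504 kg VSS/d.

P_X ≈ 2.50 kg VSS/d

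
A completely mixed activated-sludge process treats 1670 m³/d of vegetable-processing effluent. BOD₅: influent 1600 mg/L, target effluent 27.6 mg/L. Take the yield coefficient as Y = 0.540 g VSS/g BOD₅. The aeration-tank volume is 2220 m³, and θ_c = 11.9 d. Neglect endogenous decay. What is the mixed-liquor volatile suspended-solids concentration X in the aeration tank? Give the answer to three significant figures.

Without decay, X = Y Q (S₀−S) θ_c / V = 0.540 × 1670 × (1600 − 27.6) × 11.9 / 2220 = 7601 mg/L.

X ≈ 7600 mg/L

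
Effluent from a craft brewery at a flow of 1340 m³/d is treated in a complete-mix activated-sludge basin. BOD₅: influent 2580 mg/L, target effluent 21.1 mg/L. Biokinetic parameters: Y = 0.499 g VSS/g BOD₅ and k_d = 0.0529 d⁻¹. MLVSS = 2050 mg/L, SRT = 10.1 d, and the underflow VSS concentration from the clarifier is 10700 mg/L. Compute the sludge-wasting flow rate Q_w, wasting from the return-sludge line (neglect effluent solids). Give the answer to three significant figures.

Steady-state biomass mass balance: V·X·(1 + k_d·θ_c) = Y·Q·(S₀ − S)·θ_c, so V = 0.499 × 1340 × (2580 − 21.1) × 10.1 / [2050 × (1 + 0.0529 × 10.1)] = 1.73×10^7 / 3145 = 5494 m³.
Wasting from the return line (neglecting effluent solids): Q_w = V·X / (θ_c·X_r) = 5494 × 2050 / (10.1 × 10700) = 104.2 m³/d.

Q_w ≈ 104 m³/d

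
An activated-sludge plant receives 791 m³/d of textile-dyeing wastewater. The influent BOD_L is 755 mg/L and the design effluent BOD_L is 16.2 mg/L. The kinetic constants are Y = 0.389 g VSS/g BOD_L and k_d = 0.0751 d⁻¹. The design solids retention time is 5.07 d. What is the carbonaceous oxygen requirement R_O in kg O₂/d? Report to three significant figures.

R_O ≈ 351 kg O₂/d

The observed yield is Y_obs = Y/(1 + k_d·θ_c) = 0.389 / (1 + 0.0751 × 5.07) = 0.389 / 1.381 = 0.2817 g VSS per g BOD_L removed.
Q·(S₀ − S) = 791 × (755 − 16.2) × 10⁻³ = 584.4 kg/d removed.
P_X = Y_obs·Q·(S₀ − S) = 0.2817 × 584.4 = 164.6 kg VSS/d.
R_O = Q·ΔS − 1.42 P_X = 584.4 − 233.8 = 350.6 kg O₂/d.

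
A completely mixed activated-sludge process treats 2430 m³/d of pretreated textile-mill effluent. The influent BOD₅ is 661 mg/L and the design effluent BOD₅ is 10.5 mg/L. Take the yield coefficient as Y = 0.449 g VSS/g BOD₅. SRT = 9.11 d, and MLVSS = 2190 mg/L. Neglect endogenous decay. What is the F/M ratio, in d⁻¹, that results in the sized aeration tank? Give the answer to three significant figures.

F/M ≈ 0.248 d⁻¹

V·X = Y·Q·ΔS·θ_c gives V = 0.449 × 2430 × (661 − 10.5) × 9.11 / 2190 = 2952 m³.
F/M = applied load / biomass = Q·S₀/(V·X) = 2430 × 661 / (2952 × 2190) = 0.2484 d⁻¹.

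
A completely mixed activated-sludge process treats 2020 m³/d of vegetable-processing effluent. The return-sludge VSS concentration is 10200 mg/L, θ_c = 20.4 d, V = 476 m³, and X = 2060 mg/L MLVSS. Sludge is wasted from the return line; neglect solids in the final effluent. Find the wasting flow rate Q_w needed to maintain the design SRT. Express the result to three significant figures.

Q_w ≈ 4.71 m³/d

Wasting from the return line (neglecting effluent solids): Q_w = V·X / (θ_c·X_r) = 476.0 × 2060 / (20.4 × 10200) = 4.712 m³/d.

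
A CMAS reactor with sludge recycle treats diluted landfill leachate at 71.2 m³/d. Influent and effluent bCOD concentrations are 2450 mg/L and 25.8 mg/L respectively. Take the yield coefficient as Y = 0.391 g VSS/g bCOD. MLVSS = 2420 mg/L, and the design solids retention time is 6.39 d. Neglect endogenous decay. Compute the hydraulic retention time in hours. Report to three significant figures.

Biomass mass balance (decay neglected): V·X = Y·Q·(S₀ − S)·θ_c, so V = 0.391 × 71.2 × (2450 − 25.8) × 6.39 / 2420 = 178.2 m³.
HRT = V/Q = 178.2 m³ / 71.2 m³·d⁻¹ = 2.503 d × 24 = 60.07 h.

τ ≈ 60.1 h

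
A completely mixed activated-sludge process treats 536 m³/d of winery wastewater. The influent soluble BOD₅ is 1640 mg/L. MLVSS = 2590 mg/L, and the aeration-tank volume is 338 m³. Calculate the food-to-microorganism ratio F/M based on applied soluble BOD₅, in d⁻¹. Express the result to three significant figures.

Food-to-microorganism ratio F/M = Q S₀ / (V X) = 536 × 1640 / (338.0 × 2590) = 1.004 d⁻¹.

F/M ≈ 1.00 d⁻¹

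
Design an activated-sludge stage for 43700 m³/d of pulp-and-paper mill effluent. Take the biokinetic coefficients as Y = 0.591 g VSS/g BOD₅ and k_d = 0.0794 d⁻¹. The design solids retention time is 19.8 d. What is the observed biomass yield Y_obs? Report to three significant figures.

Y_obs ≈ 0.230 g VSS/g BOD₅

Correct the yield for decay: Y_obs = Y/(1 + k_d θ_c) = 0.591 / (1 + 0.0794 × 19.8) = 0.591 / 2.572 = 0.2298.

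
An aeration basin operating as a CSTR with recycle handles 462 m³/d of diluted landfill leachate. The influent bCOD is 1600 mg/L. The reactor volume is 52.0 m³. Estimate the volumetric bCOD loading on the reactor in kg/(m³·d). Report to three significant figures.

L_v = Q S₀ / V = 462 × 1600 × 10⁻³ / 52.00 = 14.22 kg/(m³·d).

L_v ≈ 14.2 kg bCOD/(m³·d)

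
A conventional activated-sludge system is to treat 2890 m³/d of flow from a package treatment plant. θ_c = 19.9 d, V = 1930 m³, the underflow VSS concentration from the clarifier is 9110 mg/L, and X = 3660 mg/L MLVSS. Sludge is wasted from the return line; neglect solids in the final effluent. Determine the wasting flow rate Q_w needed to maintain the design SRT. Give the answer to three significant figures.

Q_w ≈ 39.0 m³/d

Q_w = (V·X)/(θ_c X_r) = 1930 × 3660 / (19.9 × 9110) = 38.96 m³/d.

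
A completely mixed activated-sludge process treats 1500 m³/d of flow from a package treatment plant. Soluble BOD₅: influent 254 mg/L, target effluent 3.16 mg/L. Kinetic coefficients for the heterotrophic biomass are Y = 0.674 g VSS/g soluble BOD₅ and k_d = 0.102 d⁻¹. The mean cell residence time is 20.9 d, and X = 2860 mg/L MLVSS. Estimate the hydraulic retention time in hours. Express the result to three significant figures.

Rearranging the biomass balance for a CMAS with decay, V = Y·Q·ΔS·θ_c / [X·(1+k_d θ_c)] = 0.674 × 1500 × (254 − 3.16) × 20.9 / [2860 × (1 + 0.102 × 20.9)] = 5.3×10^6 / 8957 = 591.7 m³.
Hydraulic retention time τ = V/Q = 591.7 / 1500 = 0.3945 d = 9.468 h.

τ ≈ 9.47 h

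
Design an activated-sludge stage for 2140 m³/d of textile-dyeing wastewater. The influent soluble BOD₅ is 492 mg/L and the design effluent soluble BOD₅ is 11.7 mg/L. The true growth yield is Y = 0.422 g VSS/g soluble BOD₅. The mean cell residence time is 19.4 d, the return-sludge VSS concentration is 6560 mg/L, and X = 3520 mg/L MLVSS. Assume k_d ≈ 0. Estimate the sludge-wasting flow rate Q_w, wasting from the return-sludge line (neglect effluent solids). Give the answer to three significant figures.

Q_w ≈ 66.1 m³/d

With k_d = 0 the design equation reduces to V = Y Q (S₀−S) θ_c / X = 0.422 × 2140 × (492 − 11.7) × 19.4 / 3520 = 2391 m³.
θ_c = V·X/(Q_w·X_r) when wasting from the recycle, so Q_w = V·X/(θ_c·X_r) = 2391 × 3520 / (19.4 × 6560) = 66.12 m³/d.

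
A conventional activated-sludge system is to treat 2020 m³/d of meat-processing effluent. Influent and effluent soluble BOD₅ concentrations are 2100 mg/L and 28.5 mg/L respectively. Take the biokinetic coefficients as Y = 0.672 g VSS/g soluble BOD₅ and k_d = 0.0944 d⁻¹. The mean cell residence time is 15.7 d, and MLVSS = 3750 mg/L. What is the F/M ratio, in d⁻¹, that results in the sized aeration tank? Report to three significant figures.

From the SRT design equation V = Y Q (S₀−S) θ_c / [X (1 + k_d θ_c)] = 0.672 × 2020 × (2100 − 28.5) × 15.7 / [3750 × (1 + 0.0944 × 15.7)] = 4.41×10^7 / 9308 = 4743 m³.
Food-to-microorganism ratio F/M = Q S₀ / (V X) = 2020 × 2100 / (4743 × 3750) = 0.2385 d⁻¹.

F/M ≈ 0.238 d⁻¹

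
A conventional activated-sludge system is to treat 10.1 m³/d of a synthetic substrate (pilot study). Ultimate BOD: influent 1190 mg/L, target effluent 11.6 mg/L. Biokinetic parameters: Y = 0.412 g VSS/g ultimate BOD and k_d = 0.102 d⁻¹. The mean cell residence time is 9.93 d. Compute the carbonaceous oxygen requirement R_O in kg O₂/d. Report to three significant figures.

R_O ≈ 8.44 kg O₂/d

Correct the yield for decay: Y_obs = Y/(1 + k_d θ_c) = 0.412 / (1 + 0.102 × 9.93) = 0.412 / 2.013 = 0.2047.
Q·(S₀ − S) = 10.1 × (1190 − 11.6) × 10⁻³ = 11.90 kg/d removed.
Biomass synthesised: P_X = Y_obs × 11.90 = 2.436 kg VSS/d.
R_O = Q·(S₀ − S) − 1.42·P_X = 11.90 − 1.42 × 2.436 = 8.443 kg O₂/d.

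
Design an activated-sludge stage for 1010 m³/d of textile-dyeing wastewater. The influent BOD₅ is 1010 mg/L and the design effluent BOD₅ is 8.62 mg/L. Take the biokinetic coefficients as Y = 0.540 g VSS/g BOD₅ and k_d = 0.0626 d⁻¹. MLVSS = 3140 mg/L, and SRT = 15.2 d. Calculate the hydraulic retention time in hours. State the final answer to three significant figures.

Rearranging the biomass balance for a CMAS with decay, V = Y·Q·ΔS·θ_c / [X·(1+k_d θ_c)] = 0.540 × 1010 × (1010 − 8.62) × 15.2 / [3140 × (1 + 0.0626 × 15.2)] = 8.3×10^6 / 6128 = 1355 m³.
τ = V/Q = 1355/1010 = 1.341 d, or 32.19 h.

τ ≈ 32.2 h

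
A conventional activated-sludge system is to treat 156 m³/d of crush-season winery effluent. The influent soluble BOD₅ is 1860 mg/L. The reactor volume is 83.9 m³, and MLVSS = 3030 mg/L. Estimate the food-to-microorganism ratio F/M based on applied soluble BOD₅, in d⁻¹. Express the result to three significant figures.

F/M ≈ 1.14 d⁻¹

F/M = applied load / biomass = Q·S₀/(V·X) = 156 × 1860 / (83.90 × 3030) = 1.141 d⁻¹.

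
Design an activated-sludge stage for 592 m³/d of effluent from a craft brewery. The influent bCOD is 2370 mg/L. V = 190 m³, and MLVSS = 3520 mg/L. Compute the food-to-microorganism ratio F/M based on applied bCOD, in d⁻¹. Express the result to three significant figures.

F/M ≈ 2.10 d⁻¹

F/M = applied load / biomass = Q·S₀/(V·X) = 592 × 2370 / (190.0 × 3520) = 2.098 d⁻¹.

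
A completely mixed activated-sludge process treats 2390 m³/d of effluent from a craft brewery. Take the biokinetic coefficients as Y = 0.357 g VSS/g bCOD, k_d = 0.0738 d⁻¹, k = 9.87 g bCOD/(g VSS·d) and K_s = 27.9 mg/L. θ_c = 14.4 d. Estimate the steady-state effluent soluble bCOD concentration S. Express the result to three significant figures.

S ≈ 1.18 mg/L

From the Monod/SRT balance for a CMAS, S = K_s·(1+k_d θ_c)/[θ_c·(Y k − k_d) − 1] = 27.9 × (1 + 0.0738 × 14.4) / [14.4 × (0.357 × 9.87 − 0.0738) − 1] = 57.55 / 48.68 = 1.182 mg/L.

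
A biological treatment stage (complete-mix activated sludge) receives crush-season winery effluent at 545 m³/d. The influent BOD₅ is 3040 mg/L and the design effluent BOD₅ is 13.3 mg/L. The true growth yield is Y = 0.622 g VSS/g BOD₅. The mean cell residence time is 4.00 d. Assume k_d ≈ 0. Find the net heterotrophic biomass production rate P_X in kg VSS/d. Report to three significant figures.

P_X ≈ 1030 kg VSS/d

With endogenous decay neglected, the observed yield equals the true yield: Y_obs = Y = 0.622 g VSS/g BOD₅.
Mass of BOD₅ removed per day: Q(S₀ − S) = 545 × 3027 g/m³ = 1650 kg/d.
P_X = Y_obs · Q(S₀ − S) = 0.6220 × 1650 = 1026 kg VSS/d.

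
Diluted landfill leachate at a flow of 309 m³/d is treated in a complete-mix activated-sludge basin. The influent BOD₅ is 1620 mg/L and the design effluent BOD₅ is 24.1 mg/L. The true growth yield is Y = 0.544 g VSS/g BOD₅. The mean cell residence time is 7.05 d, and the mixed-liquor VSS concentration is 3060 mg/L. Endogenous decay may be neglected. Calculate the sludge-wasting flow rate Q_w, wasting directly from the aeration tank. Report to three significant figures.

Q_w ≈ 87.7 m³/d

With k_d = 0 the design equation reduces to V = Y Q (S₀−S) θ_c / X = 0.544 × 309 × (1620 − 24.1) × 7.05 / 3060 = 618.1 m³.
Wasting from the aeration tank: Q_w = V / θ_c = 618.1 / 7.05 = 87.67 m³/d.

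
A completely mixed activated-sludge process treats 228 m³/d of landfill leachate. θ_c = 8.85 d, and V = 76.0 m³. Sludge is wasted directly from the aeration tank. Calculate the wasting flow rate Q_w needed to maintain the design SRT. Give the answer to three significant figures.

With mixed-liquor wasting, θ_c = V/Q_w, so Q_w = V/θ_c = 76.00/8.85 = 8.588 m³/d.

Q_w ≈ 8.59 m³/d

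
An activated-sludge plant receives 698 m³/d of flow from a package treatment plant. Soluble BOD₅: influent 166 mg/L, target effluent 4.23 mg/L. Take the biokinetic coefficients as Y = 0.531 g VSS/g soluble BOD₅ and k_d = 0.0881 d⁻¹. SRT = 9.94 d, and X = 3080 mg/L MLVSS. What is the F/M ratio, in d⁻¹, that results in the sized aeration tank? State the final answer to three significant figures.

F/M ≈ 0.365 d⁻¹

Rearranging the biomass balance for a CMAS with decay, V = Y·Q·ΔS·θ_c / [X·(1+k_d θ_c)] = 0.531 × 698 × (166 − 4.23) × 9.94 / [3080 × (1 + 0.0881 × 9.94)] = 5.96×10^5 / 5777 = 103.2 m³.
F/M = applied load / biomass = Q·S₀/(V·X) = 698 × 166 / (103.2 × 3080) = 0.3647 d⁻¹.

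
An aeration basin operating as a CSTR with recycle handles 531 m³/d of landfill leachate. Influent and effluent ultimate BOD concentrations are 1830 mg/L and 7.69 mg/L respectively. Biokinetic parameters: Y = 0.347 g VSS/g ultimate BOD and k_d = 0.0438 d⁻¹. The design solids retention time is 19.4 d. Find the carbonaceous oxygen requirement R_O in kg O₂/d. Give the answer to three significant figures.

Observed yield with endogenous decay: Y_obs = Y / (1 + k_d·θ_c) = 0.347 / (1 + 0.0438 × 19.4) = 0.347 / 1.850 = 0.1876 g VSS/g ultimate BOD.
Substrate removed = Q·(S₀ − S) = 531 m³/d × (1830 − 7.69) g/m³ = 9.68×10^5 g/d = 967.6 kg/d.
Biomass synthesised: P_X = Y_obs × 967.6 = 181.5 kg VSS/d.
Carbonaceous O₂ demand = substrate oxidised − cell-mass equivalent = 967.6 − 1.42 × 181.5 = 709.9 kg O₂/d.

R_O ≈ 710 kg O₂/d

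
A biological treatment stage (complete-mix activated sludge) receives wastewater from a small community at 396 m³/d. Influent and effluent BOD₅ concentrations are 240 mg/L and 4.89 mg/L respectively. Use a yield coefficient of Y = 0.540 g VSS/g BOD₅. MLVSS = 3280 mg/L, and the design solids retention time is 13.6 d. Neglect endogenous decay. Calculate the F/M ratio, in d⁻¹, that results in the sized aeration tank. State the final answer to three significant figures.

F/M ≈ 0.139 d⁻¹

V·X = Y·Q·ΔS·θ_c gives V = 0.540 × 396 × (240 − 4.89) × 13.6 / 3280 = 208.5 m³.
F/M = Q·S₀ / (V·X) = 396 × 240 / (208.5 × 3280) = 0.1390 g BOD₅·(g VSS·d)⁻¹.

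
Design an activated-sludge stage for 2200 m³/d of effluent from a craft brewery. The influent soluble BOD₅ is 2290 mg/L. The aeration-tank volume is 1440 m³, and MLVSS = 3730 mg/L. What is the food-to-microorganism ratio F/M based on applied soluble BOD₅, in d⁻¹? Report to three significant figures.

F/M ≈ 0.938 d⁻¹

F/M = Q·S₀ / (V·X) = 2200 × 2290 / (1440 × 3730) = 0.9380 g soluble BOD₅·(g VSS·d)⁻¹.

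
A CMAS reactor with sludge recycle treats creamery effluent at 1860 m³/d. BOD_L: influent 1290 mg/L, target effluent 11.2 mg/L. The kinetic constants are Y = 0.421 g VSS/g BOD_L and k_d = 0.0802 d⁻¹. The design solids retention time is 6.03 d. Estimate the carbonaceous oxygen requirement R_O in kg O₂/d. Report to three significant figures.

R_O ≈ 1420 kg O₂/d

Observed yield with endogenous decay: Y_obs = Y / (1 + k_d·θ_c) = 0.421 / (1 + 0.0802 × 6.03) = 0.421 / 1.484 = 0.2838 g VSS/g BOD_L.
ΔS = 1290 − 11.2 = 1279 mg/L, so the substrate removal rate is 1860 × 1279/1000 = 2379 kg BOD_L/d.
Biomass synthesised: P_X = Y_obs × 2379 = 675.0 kg VSS/d.
R_O = Q·ΔS − 1.42 P_X = 2379 − 958.4 = 1420 kg O₂/d.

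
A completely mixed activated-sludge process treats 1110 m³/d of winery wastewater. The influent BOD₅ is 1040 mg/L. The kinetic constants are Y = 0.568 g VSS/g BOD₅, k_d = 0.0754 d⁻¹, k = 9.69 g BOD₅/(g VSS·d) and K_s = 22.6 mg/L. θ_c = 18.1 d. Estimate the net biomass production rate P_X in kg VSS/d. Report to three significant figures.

Effluent substrate depends only on kinetics and SRT: S = K_s(1 + k_d θ_c) / [θ_c(Yk − k_d) − 1] = 22.6 × (1 + 0.0754 × 18.1) / [18.1 × (0.568 × 9.69 − 0.0754) − 1] = 53.44 / 97.26 = 0.5495 mg/L.
Correct the yield for decay: Y_obs = Y/(1 + k_d θ_c) = 0.568 / (1 + 0.0754 × 18.1) = 0.568 / 2.365 = 0.2402.
Substrate removed = Q·(S₀ − S) = 1110 m³/d × (1040 − 0.550) g/m³ = 1.15×10^6 g/d = 1154 kg/d.
P_X = Y_obs · Q(S₀ − S) = 0.2402 × 1154 = 277.1 kg VSS/d.

P_X ≈ 277 kg VSS/d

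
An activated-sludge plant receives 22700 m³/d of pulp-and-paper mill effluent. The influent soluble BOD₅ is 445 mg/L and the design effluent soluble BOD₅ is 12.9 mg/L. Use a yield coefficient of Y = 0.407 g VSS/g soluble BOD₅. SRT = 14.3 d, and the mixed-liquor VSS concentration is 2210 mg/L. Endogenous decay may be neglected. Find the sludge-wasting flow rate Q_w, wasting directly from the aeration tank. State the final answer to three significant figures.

Q_w ≈ 1810 m³/d

Biomass mass balance (decay neglected): V·X = Y·Q·(S₀ − S)·θ_c, so V = 0.407 × 22700 × (445 − 12.9) × 14.3 / 2210 = 25831 m³.
With mixed-liquor wasting, θ_c = V/Q_w, so Q_w = V/θ_c = 25831/14.3 = 1806 m³/d.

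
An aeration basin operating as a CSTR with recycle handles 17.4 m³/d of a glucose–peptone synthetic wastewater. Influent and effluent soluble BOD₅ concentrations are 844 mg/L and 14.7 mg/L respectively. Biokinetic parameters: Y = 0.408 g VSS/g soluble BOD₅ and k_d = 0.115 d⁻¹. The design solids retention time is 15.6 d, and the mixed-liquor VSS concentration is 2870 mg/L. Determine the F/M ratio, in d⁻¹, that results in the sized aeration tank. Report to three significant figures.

Rearranging the biomass balance for a CMAS with decay, V = Y·Q·ΔS·θ_c / [X·(1+k_d θ_c)] = 0.408 × 17.4 × (844 − 14.7) × 15.6 / [2870 × (1 + 0.115 × 15.6)] = 9.18×10^4 / 8019 = 11.45 m³.
Food-to-microorganism ratio F/M = Q S₀ / (V X) = 17.4 × 844 / (11.45 × 2870) = 0.4468 d⁻¹.

F/M ≈ 0.447 d⁻¹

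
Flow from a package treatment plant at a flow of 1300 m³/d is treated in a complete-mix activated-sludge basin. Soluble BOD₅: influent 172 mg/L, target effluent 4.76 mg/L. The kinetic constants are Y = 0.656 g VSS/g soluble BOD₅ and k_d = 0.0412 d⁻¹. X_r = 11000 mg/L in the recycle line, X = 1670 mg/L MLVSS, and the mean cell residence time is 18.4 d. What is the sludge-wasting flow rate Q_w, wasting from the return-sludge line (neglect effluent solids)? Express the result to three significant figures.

Q_w ≈ 7.37 m³/d

Rearranging the biomass balance for a CMAS with decay, V = Y·Q·ΔS·θ_c / [X·(1+k_d θ_c)] = 0.656 × 1300 × (172 − 4.76) × 18.4 / [1670 × (1 + 0.0412 × 18.4)] = 2.62×10^6 / 2936 = 893.8 m³.
Q_w = (V·X)/(θ_c X_r) = 893.8 × 1670 / (18.4 × 11000) = 7.375 m³/d.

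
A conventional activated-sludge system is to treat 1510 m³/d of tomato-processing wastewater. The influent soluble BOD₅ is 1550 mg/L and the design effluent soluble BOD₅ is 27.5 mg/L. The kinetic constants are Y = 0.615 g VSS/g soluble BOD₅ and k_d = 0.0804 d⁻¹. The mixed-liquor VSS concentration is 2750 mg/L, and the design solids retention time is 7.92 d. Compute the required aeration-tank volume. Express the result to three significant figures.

V ≈ 2490 m³

From the SRT design equation V = Y Q (S₀−S) θ_c / [X (1 + k_d θ_c)] = 0.615 × 1510 × (1550 − 27.5) × 7.92 / [2750 × (1 + 0.0804 × 7.92)] = 1.12×10^7 / 4501 = 2488 m³.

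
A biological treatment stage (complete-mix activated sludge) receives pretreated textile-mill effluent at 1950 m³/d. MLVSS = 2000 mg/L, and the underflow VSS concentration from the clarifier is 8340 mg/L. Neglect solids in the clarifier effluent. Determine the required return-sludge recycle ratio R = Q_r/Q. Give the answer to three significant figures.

Mass balance around the secondary clarifier (neglecting effluent solids): R = X / (X_r − X) = 2000 / (8340 − 2000) = 0.3155.

R ≈ 0.315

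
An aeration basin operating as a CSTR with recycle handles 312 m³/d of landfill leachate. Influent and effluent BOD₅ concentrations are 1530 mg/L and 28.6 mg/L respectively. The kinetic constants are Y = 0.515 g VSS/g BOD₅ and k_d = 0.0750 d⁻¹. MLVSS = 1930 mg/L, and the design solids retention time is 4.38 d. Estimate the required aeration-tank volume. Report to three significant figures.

Rearranging the biomass balance for a CMAS with decay, V = Y·Q·ΔS·θ_c / [X·(1+k_d θ_c)] = 0.515 × 312 × (1530 − 28.6) × 4.38 / [1930 × (1 + 0.0750 × 4.38)] = 1.06×10^6 / 2564 = 412.1 m³.

V ≈ 412 m³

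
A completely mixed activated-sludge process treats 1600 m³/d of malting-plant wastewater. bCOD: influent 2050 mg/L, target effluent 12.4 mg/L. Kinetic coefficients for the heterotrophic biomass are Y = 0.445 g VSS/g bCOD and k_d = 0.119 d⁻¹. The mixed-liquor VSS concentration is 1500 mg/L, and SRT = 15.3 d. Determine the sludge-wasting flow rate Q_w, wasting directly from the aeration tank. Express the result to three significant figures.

Rearranging the biomass balance for a CMAS with decay, V = Y·Q·ΔS·θ_c / [X·(1+k_d θ_c)] = 0.445 × 1600 × (2050 − 12.4) × 15.3 / [1500 × (1 + 0.119 × 15.3)] = 2.22×10^7 / 4231 = 5246 m³.
With mixed-liquor wasting, θ_c = V/Q_w, so Q_w = V/θ_c = 5246/15.3 = 342.9 m³/d.

Q_w ≈ 343 m³/d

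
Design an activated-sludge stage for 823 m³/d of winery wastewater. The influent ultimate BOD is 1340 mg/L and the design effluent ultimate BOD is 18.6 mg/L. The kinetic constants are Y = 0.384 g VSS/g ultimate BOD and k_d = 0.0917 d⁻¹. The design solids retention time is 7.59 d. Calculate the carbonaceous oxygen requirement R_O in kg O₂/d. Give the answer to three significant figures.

Correct the yield for decay: Y_obs = Y/(1 + k_d θ_c) = 0.384 / (1 + 0.0917 × 7.59) = 0.384 / 1.696 = 0.2264.
ΔS = 1340 − 18.6 = 1321 mg/L, so the substrate removal rate is 823 × 1321/1000 = 1088 kg ultimate BOD/d.
P_X = Y_obs·Q·(S₀ − S) = 0.2264 × 1088 = 246.2 kg VSS/d.
Carbonaceous O₂ demand = substrate oxidised − cell-mass equivalent = 1088 − 1.42 × 246.2 = 737.9 kg O₂/d.

R_O ≈ 738 kg O₂/d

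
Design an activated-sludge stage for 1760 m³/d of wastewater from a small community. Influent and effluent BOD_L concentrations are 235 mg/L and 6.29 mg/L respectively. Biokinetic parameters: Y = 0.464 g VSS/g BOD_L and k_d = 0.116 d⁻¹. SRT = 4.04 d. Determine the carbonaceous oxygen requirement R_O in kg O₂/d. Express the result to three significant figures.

Y_obs = Y / (1 + k_d θ_c) = 0.464 / (1 + 0.116 × 4.04) = 0.464 / 1.469 = 0.3159.
Substrate removed = Q·(S₀ − S) = 1760 m³/d × (235 − 6.29) g/m³ = 4.03×10^5 g/d = 402.5 kg/d.
P_X = Y_obs·Q·(S₀ − S) = 0.3159 × 402.5 = 127.2 kg VSS/d.
Carbonaceous O₂ demand = substrate oxidised − cell-mass equivalent = 402.5 − 1.42 × 127.2 = 221.9 kg O₂/d.

R_O ≈ 222 kg O₂/d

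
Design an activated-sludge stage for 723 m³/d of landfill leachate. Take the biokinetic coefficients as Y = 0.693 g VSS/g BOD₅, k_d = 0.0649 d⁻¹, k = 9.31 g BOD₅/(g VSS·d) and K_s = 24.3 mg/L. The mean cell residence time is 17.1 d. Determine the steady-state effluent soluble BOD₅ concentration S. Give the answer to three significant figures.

S ≈ 0.474 mg/L

For a completely mixed reactor with recycle the Lawrence–McCarty relation gives S = K_s·(1 + k_d·θ_c) / [θ_c·(Y·k − k_d) − 1] = 24.3 × (1 + 0.0649 × 17.1) / [17.1 × (0.693 × 9.31 − 0.0649) − 1] = 51.27 / 108.2 = 0.4738 mg/L.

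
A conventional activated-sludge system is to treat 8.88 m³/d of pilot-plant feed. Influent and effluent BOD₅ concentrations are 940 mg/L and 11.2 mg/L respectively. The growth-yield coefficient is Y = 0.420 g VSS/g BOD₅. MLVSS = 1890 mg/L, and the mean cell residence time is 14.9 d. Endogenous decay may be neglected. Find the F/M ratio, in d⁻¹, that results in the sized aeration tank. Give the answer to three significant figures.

With k_d = 0 the design equation reduces to V = Y Q (S₀−S) θ_c / X = 0.420 × 8.88 × (940 − 11.2) × 14.9 / 1890 = 27.31 m³.
F/M = Q·S₀ / (V·X) = 8.88 × 940 / (27.31 × 1890) = 0.1617 g BOD₅·(g VSS·d)⁻¹.

F/M ≈ 0.162 d⁻¹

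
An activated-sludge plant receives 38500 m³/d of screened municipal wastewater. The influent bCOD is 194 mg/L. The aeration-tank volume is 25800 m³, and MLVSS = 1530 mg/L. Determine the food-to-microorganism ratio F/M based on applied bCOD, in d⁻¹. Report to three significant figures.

F/M ≈ 0.189 d⁻¹

F/M = applied load / biomass = Q·S₀/(V·X) = 38500 × 194 / (25800 × 1530) = 0.1892 d⁻¹.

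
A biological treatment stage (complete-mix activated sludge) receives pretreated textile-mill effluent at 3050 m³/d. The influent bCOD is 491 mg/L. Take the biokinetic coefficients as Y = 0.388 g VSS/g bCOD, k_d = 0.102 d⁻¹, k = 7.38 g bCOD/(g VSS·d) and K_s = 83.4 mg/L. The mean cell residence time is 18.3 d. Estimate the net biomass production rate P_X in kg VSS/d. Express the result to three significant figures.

Effluent substrate depends only on kinetics and SRT: S = K_s(1 + k_d θ_c) / [θ_c(Yk − k_d) − 1] = 83.4 × (1 + 0.102 × 18.3) / [18.3 × (0.388 × 7.38 − 0.102) − 1] = 239.1 / 49.53 = 4.826 mg/L.
Observed yield with endogenous decay: Y_obs = Y / (1 + k_d·θ_c) = 0.388 / (1 + 0.102 × 18.3) = 0.388 / 2.867 = 0.1354 g VSS/g bCOD.
ΔS = 491 − 4.83 = 486.2 mg/L, so the substrate removal rate is 3050 × 486.2/1000 = 1483 kg bCOD/d.
Net biomass production P_X = Y_obs × Q·(S₀ − S) = 0.1354 × 1483 = 200.7 kg VSS/d.

P_X ≈ 201 kg VSS/d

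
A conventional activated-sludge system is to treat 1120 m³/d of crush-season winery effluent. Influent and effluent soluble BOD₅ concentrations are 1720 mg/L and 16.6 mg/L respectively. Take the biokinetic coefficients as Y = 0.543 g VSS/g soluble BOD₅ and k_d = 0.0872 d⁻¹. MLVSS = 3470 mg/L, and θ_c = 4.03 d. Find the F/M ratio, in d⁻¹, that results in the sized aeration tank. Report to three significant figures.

F/M ≈ 0.624 d⁻¹

Steady-state biomass mass balance: V·X·(1 + k_d·θ_c) = Y·Q·(S₀ − S)·θ_c, so V = 0.543 × 1120 × (1720 − 16.6) × 4.03 / [3470 × (1 + 0.0872 × 4.03)] = 4.17×10^6 / 4689 = 890.3 m³.
Food-to-microorganism ratio F/M = Q S₀ / (V X) = 1120 × 1720 / (890.3 × 3470) = 0.6236 d⁻¹.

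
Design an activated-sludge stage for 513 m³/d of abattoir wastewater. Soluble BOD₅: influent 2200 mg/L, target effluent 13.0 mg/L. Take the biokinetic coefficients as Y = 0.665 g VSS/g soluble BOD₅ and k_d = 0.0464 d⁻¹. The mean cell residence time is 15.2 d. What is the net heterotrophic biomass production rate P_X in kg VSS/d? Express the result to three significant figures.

P_X ≈ 438 kg VSS/d

Correct the yield for decay: Y_obs = Y/(1 + k_d θ_c) = 0.665 / (1 + 0.0464 × 15.2) = 0.665 / 1.705 = 0.3900.
ΔS = 2200 − 13.0 = 2187 mg/L, so the substrate removal rate is 513 × 2187/1000 = 1122 kg soluble BOD₅/d.
Net biomass production P_X = Y_obs × Q·(S₀ − S) = 0.3900 × 1122 = 437.5 kg VSS/d.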